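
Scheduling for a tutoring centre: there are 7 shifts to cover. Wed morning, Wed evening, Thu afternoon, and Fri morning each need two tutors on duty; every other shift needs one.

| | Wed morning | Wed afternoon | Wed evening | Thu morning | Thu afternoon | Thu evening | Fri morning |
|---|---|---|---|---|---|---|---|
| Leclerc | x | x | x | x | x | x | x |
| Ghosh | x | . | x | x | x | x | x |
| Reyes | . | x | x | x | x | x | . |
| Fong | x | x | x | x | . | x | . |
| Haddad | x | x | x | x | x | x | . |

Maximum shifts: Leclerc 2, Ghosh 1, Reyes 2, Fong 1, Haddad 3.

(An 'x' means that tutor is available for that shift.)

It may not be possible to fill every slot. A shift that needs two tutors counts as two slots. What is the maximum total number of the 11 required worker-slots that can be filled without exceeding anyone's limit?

9

Total capacity across all tutors is 2+1+2+1+3 = 9, and 11 slots are needed, so at most 9 can be filled.
An assignment achieving 9: Wed morning→Leclerc+Fong, Wed afternoon→Reyes, Wed evening→Haddad, Thu morning→Haddad, Thu afternoon→Reyes+Haddad, Fri morning→Leclerc+Ghosh.
Loads: Leclerc 2/2, Ghosh 1/1, Reyes 2/2, Fong 1/1, Haddad 3/3.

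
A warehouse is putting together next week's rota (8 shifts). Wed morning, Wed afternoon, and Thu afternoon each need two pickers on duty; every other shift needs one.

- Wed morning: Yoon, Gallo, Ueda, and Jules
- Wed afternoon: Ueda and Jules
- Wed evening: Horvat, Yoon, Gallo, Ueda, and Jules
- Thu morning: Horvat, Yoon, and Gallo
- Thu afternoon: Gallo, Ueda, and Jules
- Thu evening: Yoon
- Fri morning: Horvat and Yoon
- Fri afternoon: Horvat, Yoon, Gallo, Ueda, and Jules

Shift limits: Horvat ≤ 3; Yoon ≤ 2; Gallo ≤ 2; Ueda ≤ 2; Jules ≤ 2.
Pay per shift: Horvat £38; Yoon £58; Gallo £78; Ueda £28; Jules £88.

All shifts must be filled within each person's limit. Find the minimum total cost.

£618

Wed afternoon can only be covered by Ueda and Jules, so that assignment is forced.
Thu evening can only be covered by Yoon, so that assignment is forced.
Picking the cheapest available picker for each shift independently would cost £498, but that ignores the shift limits.
An optimal schedule: Wed morning→Gallo+Jules, Wed afternoon→Ueda+Jules, Wed evening→Horvat, Thu morning→Horvat, Thu afternoon→Gallo+Ueda, Thu evening→Yoon, Fri morning→Horvat, Fri afternoon→Yoon.
Total: 78 + 88 + 28 + 88 + 38 + 38 + 78 + 28 + 58 + 38 + 58 = £618.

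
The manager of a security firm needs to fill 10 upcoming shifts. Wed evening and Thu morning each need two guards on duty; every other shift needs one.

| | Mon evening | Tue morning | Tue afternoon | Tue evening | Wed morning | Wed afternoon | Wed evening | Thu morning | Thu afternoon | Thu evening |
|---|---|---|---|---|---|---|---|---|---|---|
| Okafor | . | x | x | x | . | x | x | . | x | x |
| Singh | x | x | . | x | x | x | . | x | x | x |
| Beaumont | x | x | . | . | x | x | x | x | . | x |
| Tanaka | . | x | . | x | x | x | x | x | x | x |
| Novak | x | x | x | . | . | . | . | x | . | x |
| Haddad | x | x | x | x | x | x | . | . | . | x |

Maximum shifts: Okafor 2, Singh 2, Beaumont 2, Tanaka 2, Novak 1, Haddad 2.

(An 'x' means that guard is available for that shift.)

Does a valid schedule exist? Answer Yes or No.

Total capacity is 2+2+2+2+1+2 = 11 but 12 worker-slots are needed — infeasible.

No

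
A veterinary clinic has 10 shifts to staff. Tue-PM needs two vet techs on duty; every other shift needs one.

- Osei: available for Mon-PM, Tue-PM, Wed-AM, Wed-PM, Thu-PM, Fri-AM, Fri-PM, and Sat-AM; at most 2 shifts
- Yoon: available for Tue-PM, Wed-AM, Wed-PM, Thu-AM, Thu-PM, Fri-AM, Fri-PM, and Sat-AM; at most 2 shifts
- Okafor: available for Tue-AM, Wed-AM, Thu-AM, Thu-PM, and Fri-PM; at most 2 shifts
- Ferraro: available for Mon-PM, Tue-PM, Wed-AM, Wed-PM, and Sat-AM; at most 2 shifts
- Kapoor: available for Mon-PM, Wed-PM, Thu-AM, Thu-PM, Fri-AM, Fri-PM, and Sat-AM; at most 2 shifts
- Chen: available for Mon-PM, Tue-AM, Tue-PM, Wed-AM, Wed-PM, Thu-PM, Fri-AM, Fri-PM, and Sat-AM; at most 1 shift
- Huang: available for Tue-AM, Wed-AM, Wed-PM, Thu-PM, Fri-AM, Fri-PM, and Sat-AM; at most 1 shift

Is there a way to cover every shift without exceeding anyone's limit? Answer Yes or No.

Yes

One valid schedule: Mon-PM→Osei, Tue-AM→Okafor, Tue-PM→Yoon+Ferraro, Wed-AM→Okafor, Wed-PM→Ferraro, Thu-AM→Yoon, Thu-PM→Kapoor, Fri-AM→Osei, Fri-PM→Kapoor, Sat-AM→Chen.
Loads: Osei 2/2, Yoon 2/2, Okafor 2/2, Ferraro 2/2, Kapoor 2/2, Chen 1/1, Huang 0/1 — all within limits.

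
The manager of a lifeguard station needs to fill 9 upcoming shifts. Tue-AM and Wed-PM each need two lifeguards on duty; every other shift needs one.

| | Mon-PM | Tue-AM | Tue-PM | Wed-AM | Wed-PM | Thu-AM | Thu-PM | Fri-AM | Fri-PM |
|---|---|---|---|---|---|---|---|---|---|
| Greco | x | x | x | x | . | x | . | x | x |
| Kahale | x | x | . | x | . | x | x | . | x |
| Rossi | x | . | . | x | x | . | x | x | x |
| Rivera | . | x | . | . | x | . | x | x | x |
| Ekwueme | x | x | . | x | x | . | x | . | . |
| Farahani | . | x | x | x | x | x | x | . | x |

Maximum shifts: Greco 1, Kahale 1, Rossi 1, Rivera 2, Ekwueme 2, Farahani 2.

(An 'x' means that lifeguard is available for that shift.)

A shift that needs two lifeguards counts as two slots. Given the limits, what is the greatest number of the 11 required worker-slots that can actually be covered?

9

Total capacity across all lifeguards is 1+1+1+2+2+2 = 9, and 11 slots are needed, so at most 9 can be filled.
An assignment achieving 9: Mon-PM→Ekwueme, Tue-AM→Rivera+Farahani, Tue-PM→Greco, Wed-AM→Farahani, Wed-PM→Rivera+Ekwueme, Thu-AM→Kahale, Fri-AM→Rossi.
Loads: Greco 1/1, Kahale 1/1, Rossi 1/1, Rivera 2/2, Ekwueme 2/2, Farahani 2/2.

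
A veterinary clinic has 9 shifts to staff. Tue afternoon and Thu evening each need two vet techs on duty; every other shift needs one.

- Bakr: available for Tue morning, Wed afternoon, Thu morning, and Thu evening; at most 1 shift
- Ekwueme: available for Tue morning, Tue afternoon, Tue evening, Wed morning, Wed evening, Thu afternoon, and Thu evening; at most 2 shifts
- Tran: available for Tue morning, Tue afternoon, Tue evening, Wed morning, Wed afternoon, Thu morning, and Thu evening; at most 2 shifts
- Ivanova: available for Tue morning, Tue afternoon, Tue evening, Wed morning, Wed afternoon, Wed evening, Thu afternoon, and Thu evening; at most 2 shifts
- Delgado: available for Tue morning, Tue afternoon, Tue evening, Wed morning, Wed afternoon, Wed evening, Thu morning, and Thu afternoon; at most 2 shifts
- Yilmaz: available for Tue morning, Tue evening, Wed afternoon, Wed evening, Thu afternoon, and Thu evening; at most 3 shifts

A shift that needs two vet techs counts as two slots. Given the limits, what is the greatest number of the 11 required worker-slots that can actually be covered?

11

Total capacity across all vet techs is 1+2+2+2+2+3 = 12, and 11 slots are needed, so at most 11 can be filled.
An assignment achieving 11: Tue morning→Yilmaz, Tue afternoon→Ekwueme+Tran, Tue evening→Delgado, Wed morning→Ekwueme, Wed afternoon→Delgado, Wed evening→Ivanova, Thu morning→Bakr, Thu afternoon→Ivanova, Thu evening→Tran+Yilmaz.
Loads: Bakr 1/1, Ekwueme 2/2, Tran 2/2, Ivanova 2/2, Delgado 2/2, Yilmaz 2/3.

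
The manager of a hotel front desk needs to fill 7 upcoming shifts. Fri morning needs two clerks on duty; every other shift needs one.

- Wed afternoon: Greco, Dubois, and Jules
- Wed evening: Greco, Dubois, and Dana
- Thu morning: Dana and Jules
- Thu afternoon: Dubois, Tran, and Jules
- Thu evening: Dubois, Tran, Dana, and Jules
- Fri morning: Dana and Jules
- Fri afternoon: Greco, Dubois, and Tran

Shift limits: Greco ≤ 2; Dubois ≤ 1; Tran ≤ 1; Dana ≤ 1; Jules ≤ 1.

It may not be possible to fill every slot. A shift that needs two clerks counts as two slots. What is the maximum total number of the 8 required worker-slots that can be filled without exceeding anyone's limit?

6

Total capacity across all clerks is 2+1+1+1+1 = 6, and 8 slots are needed, so at most 6 can be filled.
An assignment achieving 6: Wed afternoon→Greco, Wed evening→Greco, Thu morning→Dana, Thu afternoon→Dubois, Fri morning→Jules, Fri afternoon→Tran.
Loads: Greco 2/2, Dubois 1/1, Tran 1/1, Dana 1/1, Jules 1/1.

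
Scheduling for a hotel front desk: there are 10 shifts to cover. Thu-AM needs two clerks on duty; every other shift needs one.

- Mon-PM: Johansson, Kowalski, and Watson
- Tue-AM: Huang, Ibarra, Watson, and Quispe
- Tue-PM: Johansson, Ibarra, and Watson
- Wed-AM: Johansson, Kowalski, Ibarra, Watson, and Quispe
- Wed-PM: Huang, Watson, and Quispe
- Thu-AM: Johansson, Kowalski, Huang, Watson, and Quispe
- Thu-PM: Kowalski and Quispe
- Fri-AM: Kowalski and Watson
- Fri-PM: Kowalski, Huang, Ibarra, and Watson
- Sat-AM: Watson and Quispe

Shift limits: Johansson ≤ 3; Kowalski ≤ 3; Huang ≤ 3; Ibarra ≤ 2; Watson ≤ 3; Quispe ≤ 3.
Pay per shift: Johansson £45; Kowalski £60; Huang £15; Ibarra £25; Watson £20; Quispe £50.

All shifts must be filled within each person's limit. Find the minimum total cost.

Picking the cheapest available clerk for each shift independently would cost £230, but that ignores the shift limits.
An optimal schedule: Mon-PM→Watson, Tue-AM→Huang, Tue-PM→Ibarra, Wed-AM→Johansson, Wed-PM→Huang, Thu-AM→Huang+Johansson, Thu-PM→Quispe, Fri-AM→Watson, Fri-PM→Ibarra, Sat-AM→Watson.
Total: 20 + 15 + 25 + 45 + 15 + 15 + 45 + 50 + 20 + 25 + 20 = £295.

£295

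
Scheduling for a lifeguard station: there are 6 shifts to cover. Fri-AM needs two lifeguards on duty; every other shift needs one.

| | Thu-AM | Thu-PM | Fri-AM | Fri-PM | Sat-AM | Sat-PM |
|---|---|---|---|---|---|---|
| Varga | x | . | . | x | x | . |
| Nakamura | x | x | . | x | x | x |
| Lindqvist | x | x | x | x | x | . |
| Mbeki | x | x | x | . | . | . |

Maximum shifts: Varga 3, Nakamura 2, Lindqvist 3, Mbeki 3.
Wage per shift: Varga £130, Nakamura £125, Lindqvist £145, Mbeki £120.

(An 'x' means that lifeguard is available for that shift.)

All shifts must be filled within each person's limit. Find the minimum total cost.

Fri-AM can only be covered by Lindqvist and Mbeki, so that assignment is forced.
Sat-PM can only be covered by Nakamura, so that assignment is forced.
Picking the cheapest available lifeguard for each shift independently would cost £880, but that ignores the shift limits.
An optimal schedule: Thu-AM→Mbeki, Thu-PM→Mbeki, Fri-AM→Mbeki+Lindqvist, Fri-PM→Nakamura, Sat-AM→Varga, Sat-PM→Nakamura.
Total: 120 + 120 + 120 + 145 + 125 + 130 + 125 = £885.

£885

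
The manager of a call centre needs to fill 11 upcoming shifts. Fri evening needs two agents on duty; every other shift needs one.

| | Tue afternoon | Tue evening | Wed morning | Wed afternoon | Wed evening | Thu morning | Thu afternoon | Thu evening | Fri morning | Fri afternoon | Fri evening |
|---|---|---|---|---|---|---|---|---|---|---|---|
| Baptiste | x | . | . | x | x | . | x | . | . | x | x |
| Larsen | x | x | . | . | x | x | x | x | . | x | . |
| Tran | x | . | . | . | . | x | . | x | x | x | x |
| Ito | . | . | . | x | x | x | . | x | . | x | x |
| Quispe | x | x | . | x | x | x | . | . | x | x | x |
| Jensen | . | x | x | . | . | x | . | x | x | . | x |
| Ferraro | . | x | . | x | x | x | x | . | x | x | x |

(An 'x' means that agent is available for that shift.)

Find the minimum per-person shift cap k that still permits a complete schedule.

2

With 7 agents and 12 worker-slots to fill, someone must work at least ⌈12/7⌉ = 2 shifts, so k ≥ 2.
k = 2 works: Tue afternoon→Baptiste, Tue evening→Larsen, Wed morning→Jensen, Wed afternoon→Ito, Wed evening→Ito, Thu morning→Tran, Thu afternoon→Baptiste, Thu evening→Larsen, Fri morning→Tran, Fri afternoon→Quispe, Fri evening→Quispe+Jensen.
Loads: Baptiste 2, Larsen 2, Tran 2, Ito 2, Quispe 2, Jensen 2, Ferraro 0 — all ≤ 2.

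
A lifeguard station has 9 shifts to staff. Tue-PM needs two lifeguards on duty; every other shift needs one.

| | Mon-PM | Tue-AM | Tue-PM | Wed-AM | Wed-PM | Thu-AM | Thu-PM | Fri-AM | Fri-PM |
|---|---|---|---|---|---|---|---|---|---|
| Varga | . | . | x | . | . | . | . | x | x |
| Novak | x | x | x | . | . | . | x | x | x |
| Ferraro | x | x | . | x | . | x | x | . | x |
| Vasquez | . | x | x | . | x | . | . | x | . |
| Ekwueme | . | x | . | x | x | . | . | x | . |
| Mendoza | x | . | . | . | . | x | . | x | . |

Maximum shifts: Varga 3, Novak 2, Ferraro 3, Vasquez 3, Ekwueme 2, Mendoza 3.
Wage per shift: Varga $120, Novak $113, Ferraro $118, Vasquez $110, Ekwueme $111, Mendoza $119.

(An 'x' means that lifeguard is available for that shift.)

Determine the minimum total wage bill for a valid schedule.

Picking the cheapest available lifeguard for each shift independently would cost $1121, but that ignores the shift limits.
An optimal schedule: Mon-PM→Ferraro, Tue-AM→Vasquez, Tue-PM→Vasquez+Novak, Wed-AM→Ekwueme, Wed-PM→Vasquez, Thu-AM→Ferraro, Thu-PM→Novak, Fri-AM→Ekwueme, Fri-PM→Ferraro.
Total: 118 + 110 + 110 + 113 + 111 + 110 + 118 + 113 + 111 + 118 = $1132.

$1132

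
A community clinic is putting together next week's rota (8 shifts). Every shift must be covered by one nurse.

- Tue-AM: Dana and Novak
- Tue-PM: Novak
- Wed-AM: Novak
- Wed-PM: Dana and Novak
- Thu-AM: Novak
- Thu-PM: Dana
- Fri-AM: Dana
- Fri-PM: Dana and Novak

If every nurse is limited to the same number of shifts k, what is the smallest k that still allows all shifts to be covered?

With 2 nurses and 8 worker-slots to fill, someone must work at least ⌈8/2⌉ = 4 shifts, so k ≥ 4.
k = 4 works: Tue-AM→Dana, Tue-PM→Novak, Wed-AM→Novak, Wed-PM→Dana, Thu-AM→Novak, Thu-PM→Dana, Fri-AM→Dana, Fri-PM→Novak.
Loads: Dana 4, Novak 4 — all ≤ 4.

4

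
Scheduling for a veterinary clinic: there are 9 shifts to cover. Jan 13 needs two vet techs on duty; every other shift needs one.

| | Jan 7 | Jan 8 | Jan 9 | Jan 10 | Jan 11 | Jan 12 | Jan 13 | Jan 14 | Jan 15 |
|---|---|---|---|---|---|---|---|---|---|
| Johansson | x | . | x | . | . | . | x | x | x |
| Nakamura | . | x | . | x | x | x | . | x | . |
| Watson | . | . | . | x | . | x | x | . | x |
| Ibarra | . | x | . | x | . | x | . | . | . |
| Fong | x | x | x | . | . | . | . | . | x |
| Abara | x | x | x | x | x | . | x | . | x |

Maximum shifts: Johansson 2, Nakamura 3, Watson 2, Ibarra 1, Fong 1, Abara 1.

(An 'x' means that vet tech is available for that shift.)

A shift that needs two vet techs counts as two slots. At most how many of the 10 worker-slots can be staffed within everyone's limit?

Total capacity across all vet techs is 2+3+2+1+1+1 = 10, and 10 slots are needed, so at most 10 can be filled.
An assignment achieving 10: Jan 7→Johansson, Jan 8→Nakamura, Jan 9→Fong, Jan 10→Ibarra, Jan 11→Nakamura, Jan 12→Nakamura, Jan 13→Watson+Abara, Jan 14→Johansson, Jan 15→Watson.
Loads: Johansson 2/2, Nakamura 3/3, Watson 2/2, Ibarra 1/1, Fong 1/1, Abara 1/1.

10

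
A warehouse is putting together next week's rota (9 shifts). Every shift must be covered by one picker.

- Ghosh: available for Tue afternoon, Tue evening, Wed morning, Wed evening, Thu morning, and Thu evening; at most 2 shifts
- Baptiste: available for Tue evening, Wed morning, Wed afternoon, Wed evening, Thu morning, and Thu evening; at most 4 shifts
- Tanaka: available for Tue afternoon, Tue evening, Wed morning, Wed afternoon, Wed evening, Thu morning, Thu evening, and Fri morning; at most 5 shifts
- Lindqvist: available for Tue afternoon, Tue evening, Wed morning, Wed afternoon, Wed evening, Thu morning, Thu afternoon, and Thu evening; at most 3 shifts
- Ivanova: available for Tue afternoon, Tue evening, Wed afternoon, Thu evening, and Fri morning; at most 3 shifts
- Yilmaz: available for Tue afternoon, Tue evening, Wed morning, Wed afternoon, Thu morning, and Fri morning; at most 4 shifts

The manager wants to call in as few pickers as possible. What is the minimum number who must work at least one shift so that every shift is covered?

9 slots to fill and no one can take more than 5, so at least ⌈9/5⌉ = 2 pickers are needed.
No set of 2 pickers can cover every shift (each such set leaves at least one shift with no one available or exceeds a cap).
Ghosh, Tanaka, and Lindqvist alone can cover everything: Tue afternoon→Ghosh, Tue evening→Ghosh, Wed morning→Tanaka, Wed afternoon→Tanaka, Wed evening→Tanaka, Thu morning→Tanaka, Thu afternoon→Lindqvist, Thu evening→Lindqvist, Fri morning→Tanaka.

3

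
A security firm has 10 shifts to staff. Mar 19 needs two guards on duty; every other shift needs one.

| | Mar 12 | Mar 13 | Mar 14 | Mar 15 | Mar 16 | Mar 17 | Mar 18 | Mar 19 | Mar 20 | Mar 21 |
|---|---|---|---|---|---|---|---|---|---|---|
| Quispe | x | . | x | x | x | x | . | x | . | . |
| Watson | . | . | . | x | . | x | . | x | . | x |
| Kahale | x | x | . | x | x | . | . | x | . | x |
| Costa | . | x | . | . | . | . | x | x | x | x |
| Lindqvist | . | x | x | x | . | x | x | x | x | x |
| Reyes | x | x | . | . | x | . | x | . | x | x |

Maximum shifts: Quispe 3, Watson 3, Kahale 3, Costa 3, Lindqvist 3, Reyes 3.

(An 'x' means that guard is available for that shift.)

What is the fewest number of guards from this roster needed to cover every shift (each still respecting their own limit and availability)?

11 slots to fill and no one can take more than 3, so at least ⌈11/3⌉ = 4 guards are needed.
Quispe, Watson, Kahale, and Costa alone can cover everything: Mar 12→Quispe, Mar 13→Kahale, Mar 14→Quispe, Mar 15→Watson, Mar 16→Quispe, Mar 17→Watson, Mar 18→Costa, Mar 19→Kahale+Costa, Mar 20→Costa, Mar 21→Watson.

4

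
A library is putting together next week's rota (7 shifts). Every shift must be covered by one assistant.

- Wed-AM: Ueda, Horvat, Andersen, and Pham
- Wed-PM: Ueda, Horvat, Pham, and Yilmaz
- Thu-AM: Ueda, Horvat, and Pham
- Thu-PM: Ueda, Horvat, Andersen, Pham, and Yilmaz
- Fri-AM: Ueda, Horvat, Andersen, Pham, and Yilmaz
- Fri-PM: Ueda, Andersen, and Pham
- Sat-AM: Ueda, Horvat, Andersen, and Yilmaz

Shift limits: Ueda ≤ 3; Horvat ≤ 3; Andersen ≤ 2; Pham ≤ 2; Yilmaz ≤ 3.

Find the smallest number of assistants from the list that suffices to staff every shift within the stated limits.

7 slots to fill and no one can take more than 3, so at least ⌈7/3⌉ = 3 assistants are needed.
Ueda, Horvat, and Andersen alone can cover everything: Wed-AM→Horvat, Wed-PM→Ueda, Thu-AM→Ueda, Thu-PM→Horvat, Fri-AM→Horvat, Fri-PM→Ueda, Sat-AM→Andersen.

3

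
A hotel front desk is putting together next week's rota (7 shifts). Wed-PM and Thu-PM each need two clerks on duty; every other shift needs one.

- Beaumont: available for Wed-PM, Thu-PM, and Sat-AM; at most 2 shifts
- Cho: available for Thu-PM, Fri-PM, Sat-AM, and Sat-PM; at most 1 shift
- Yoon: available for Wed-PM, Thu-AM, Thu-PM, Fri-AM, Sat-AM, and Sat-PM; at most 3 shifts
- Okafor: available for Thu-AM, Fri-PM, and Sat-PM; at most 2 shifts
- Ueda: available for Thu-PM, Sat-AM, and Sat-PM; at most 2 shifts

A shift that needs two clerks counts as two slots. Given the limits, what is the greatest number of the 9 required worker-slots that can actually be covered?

9

Total capacity across all clerks is 2+1+3+2+2 = 10, and 9 slots are needed, so at most 9 can be filled.
An assignment achieving 9: Wed-PM→Beaumont+Yoon, Thu-AM→Yoon, Thu-PM→Beaumont+Ueda, Fri-AM→Yoon, Fri-PM→Cho, Sat-AM→Ueda, Sat-PM→Okafor.
Loads: Beaumont 2/2, Cho 1/1, Yoon 3/3, Okafor 1/2, Ueda 2/2.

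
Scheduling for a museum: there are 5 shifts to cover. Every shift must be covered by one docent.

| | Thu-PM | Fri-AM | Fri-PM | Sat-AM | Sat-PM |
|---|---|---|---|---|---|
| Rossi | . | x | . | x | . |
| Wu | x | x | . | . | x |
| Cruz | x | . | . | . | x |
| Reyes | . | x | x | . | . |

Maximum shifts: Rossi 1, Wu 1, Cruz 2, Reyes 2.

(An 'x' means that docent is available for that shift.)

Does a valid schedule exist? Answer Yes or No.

Fri-PM can only be covered by Reyes, so that assignment is forced.
Sat-AM can only be covered by Rossi, so that assignment is forced.
One valid schedule: Thu-PM→Wu, Fri-AM→Reyes, Fri-PM→Reyes, Sat-AM→Rossi, Sat-PM→Cruz.
Loads: Rossi 1/1, Wu 1/1, Cruz 1/2, Reyes 2/2 — all within limits.

Yes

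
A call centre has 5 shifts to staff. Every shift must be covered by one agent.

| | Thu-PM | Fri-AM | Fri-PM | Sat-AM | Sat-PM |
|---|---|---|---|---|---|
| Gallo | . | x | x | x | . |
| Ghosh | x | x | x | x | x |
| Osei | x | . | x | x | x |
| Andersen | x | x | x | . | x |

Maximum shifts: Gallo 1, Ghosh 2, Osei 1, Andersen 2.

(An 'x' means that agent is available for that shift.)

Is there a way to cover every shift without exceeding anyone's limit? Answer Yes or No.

One valid schedule: Thu-PM→Ghosh, Fri-AM→Gallo, Fri-PM→Andersen, Sat-AM→Ghosh, Sat-PM→Osei.
Loads: Gallo 1/1, Ghosh 2/2, Osei 1/1, Andersen 1/2 — all within limits.

Yes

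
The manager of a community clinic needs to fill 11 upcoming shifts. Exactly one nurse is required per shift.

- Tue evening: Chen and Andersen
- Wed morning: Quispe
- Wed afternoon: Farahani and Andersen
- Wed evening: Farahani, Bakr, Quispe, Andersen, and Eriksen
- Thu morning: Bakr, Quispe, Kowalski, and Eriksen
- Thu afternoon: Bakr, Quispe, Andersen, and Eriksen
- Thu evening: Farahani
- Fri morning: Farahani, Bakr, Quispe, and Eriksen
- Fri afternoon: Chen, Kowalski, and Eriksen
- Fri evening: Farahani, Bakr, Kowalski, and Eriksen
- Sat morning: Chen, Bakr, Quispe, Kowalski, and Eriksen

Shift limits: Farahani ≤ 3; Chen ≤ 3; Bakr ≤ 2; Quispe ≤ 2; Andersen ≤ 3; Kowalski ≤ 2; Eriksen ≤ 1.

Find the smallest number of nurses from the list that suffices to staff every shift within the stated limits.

11 slots to fill and no one can take more than 3, so at least ⌈11/3⌉ = 4 nurses are needed.
Farahani, Chen, Quispe, and Andersen alone can cover everything: Tue evening→Chen, Wed morning→Quispe, Wed afternoon→Andersen, Wed evening→Andersen, Thu morning→Quispe, Thu afternoon→Andersen, Thu evening→Farahani, Fri morning→Farahani, Fri afternoon→Chen, Fri evening→Farahani, Sat morning→Chen.

4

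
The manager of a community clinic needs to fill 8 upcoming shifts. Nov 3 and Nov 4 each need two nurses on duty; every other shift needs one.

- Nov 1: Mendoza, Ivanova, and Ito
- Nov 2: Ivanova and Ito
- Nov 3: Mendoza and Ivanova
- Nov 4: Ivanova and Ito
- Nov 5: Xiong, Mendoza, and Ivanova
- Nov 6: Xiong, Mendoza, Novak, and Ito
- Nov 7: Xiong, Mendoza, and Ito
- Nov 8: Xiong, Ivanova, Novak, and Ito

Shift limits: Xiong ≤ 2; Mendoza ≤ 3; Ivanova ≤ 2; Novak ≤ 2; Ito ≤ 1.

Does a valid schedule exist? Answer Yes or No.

No

Total capacity is 10 and 10 slots are needed, so capacity alone doesn't rule it out.
Shifts {Nov 2, Nov 3, Nov 4} need 5 worker-slots in total, but the nurses available for any of those shifts (Mendoza, Ivanova, and Ito) can supply at most 4 among them. So no valid schedule exists.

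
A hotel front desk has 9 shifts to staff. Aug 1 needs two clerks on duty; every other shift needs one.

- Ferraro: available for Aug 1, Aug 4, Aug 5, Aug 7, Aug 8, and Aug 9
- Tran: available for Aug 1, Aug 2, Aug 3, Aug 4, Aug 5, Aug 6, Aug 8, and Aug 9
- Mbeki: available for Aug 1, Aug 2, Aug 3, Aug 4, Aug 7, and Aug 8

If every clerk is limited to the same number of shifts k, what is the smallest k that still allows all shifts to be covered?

With 3 clerks and 10 worker-slots to fill, someone must work at least ⌈10/3⌉ = 4 shifts, so k ≥ 4.
k = 4 works: Aug 1→Ferraro+Tran, Aug 2→Tran, Aug 3→Tran, Aug 4→Mbeki, Aug 5→Ferraro, Aug 6→Tran, Aug 7→Ferraro, Aug 8→Mbeki, Aug 9→Ferraro.
Loads: Ferraro 4, Tran 4, Mbeki 2 — all ≤ 4.

4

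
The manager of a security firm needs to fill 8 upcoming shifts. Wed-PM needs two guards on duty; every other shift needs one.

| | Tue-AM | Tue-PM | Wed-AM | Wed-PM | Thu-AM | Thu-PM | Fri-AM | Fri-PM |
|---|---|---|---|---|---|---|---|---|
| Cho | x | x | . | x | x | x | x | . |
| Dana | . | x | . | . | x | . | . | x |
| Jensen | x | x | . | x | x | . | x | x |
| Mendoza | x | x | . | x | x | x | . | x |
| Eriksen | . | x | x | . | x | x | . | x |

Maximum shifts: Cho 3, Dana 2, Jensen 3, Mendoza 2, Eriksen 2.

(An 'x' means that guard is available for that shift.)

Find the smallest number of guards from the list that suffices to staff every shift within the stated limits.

9 slots to fill and no one can take more than 3, so at least ⌈9/3⌉ = 3 guards are needed.
Any 3 guards together have capacity at most 3+3+2 = 8 < 9 slots, so 3 can never suffice.
Cho, Dana, Jensen, and Eriksen alone can cover everything: Tue-AM→Cho, Tue-PM→Dana, Wed-AM→Eriksen, Wed-PM→Cho+Jensen, Thu-AM→Jensen, Thu-PM→Cho, Fri-AM→Jensen, Fri-PM→Dana.

4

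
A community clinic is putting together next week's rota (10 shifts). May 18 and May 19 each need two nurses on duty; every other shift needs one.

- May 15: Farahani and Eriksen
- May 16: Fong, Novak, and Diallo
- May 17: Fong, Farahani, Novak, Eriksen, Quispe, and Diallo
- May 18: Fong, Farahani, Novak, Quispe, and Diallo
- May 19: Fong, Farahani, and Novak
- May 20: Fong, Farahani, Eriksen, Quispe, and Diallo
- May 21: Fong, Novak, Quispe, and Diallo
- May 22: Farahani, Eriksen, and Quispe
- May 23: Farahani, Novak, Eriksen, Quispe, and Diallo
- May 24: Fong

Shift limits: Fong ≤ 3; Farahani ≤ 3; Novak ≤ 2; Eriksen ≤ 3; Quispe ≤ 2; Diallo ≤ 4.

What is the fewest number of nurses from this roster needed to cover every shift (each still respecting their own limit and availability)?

4

12 slots to fill and no one can take more than 4, so at least ⌈12/4⌉ = 3 nurses are needed.
Any 3 nurses together have capacity at most 4+3+3 = 10 < 12 slots, so 3 can never suffice.
Fong, Farahani, Novak, and Diallo alone can cover everything: May 15→Farahani, May 16→Fong, May 17→Diallo, May 18→Novak+Diallo, May 19→Fong+Farahani, May 20→Diallo, May 21→Novak, May 22→Farahani, May 23→Diallo, May 24→Fong.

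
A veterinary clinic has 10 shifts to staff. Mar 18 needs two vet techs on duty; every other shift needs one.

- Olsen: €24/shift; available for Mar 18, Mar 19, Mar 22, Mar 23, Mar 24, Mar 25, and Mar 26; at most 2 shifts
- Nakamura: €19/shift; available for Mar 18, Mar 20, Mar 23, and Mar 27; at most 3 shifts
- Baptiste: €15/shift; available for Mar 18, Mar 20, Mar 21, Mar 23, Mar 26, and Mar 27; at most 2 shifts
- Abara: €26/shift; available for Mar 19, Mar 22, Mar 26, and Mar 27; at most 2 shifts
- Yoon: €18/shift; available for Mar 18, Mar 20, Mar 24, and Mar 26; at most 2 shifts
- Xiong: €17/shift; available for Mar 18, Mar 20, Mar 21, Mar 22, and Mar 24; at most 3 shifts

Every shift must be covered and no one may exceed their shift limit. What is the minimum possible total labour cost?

Mar 25 can only be covered by Olsen, so that assignment is forced.
Picking the cheapest available vet tech for each shift independently would cost €189, but that ignores the shift limits.
An optimal schedule: Mar 18→Yoon+Nakamura, Mar 19→Olsen, Mar 20→Xiong, Mar 21→Baptiste, Mar 22→Xiong, Mar 23→Baptiste, Mar 24→Xiong, Mar 25→Olsen, Mar 26→Yoon, Mar 27→Nakamura.
Total: 18 + 19 + 24 + 17 + 15 + 17 + 15 + 17 + 24 + 18 + 19 = €203.

€203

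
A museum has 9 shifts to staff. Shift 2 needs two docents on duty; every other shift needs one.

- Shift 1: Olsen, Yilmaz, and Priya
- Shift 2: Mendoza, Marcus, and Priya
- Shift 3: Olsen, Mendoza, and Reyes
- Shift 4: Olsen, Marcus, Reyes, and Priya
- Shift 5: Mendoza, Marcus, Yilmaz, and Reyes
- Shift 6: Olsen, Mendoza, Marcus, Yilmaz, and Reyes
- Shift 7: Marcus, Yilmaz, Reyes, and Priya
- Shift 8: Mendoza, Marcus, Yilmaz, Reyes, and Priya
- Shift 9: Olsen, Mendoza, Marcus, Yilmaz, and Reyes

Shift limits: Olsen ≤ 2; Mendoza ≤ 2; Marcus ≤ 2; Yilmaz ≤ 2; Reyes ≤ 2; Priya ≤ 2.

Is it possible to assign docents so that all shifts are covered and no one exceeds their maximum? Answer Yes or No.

One valid schedule: Shift 1→Olsen, Shift 2→Mendoza+Marcus, Shift 3→Olsen, Shift 4→Marcus, Shift 5→Mendoza, Shift 6→Yilmaz, Shift 7→Yilmaz, Shift 8→Reyes, Shift 9→Reyes.
Loads: Olsen 2/2, Mendoza 2/2, Marcus 2/2, Yilmaz 2/2, Reyes 2/2, Priya 0/2 — all within limits.

Yes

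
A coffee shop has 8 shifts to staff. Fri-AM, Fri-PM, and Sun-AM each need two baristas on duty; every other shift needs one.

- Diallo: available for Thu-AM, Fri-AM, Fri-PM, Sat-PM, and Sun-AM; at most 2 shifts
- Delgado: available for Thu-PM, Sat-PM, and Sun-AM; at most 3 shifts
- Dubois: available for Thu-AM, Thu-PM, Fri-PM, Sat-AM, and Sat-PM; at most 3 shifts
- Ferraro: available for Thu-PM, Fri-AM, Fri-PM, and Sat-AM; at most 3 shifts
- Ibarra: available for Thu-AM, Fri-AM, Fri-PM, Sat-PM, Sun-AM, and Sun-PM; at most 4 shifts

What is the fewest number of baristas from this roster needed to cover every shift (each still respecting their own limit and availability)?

4

11 slots to fill and no one can take more than 4, so at least ⌈11/4⌉ = 3 baristas are needed.
Any 3 baristas together have capacity at most 4+3+3 = 10 < 11 slots, so 3 can never suffice.
Diallo, Delgado, Dubois, and Ibarra alone can cover everything: Thu-AM→Diallo, Thu-PM→Delgado, Fri-AM→Diallo+Ibarra, Fri-PM→Dubois+Ibarra, Sat-AM→Dubois, Sat-PM→Delgado, Sun-AM→Delgado+Ibarra, Sun-PM→Ibarra.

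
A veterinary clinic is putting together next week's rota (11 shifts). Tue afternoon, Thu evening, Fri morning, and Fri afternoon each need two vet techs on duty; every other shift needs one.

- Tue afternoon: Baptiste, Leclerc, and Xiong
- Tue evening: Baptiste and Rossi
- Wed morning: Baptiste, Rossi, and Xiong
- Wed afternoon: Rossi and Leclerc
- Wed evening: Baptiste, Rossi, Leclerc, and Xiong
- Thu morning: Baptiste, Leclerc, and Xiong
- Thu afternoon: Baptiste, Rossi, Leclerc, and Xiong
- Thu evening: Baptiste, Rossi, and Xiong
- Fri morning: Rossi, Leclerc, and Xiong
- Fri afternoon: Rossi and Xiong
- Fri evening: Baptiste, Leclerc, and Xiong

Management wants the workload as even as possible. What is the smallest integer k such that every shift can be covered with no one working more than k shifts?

4

With 4 vet techs and 15 worker-slots to fill, someone must work at least ⌈15/4⌉ = 4 shifts, so k ≥ 4.
k = 4 works: Tue afternoon→Baptiste+Leclerc, Tue evening→Baptiste, Wed morning→Baptiste, Wed afternoon→Rossi, Wed evening→Leclerc, Thu morning→Baptiste, Thu afternoon→Xiong, Thu evening→Rossi+Xiong, Fri morning→Rossi+Leclerc, Fri afternoon→Rossi+Xiong, Fri evening→Leclerc.
Loads: Baptiste 4, Rossi 4, Leclerc 4, Xiong 3 — all ≤ 4.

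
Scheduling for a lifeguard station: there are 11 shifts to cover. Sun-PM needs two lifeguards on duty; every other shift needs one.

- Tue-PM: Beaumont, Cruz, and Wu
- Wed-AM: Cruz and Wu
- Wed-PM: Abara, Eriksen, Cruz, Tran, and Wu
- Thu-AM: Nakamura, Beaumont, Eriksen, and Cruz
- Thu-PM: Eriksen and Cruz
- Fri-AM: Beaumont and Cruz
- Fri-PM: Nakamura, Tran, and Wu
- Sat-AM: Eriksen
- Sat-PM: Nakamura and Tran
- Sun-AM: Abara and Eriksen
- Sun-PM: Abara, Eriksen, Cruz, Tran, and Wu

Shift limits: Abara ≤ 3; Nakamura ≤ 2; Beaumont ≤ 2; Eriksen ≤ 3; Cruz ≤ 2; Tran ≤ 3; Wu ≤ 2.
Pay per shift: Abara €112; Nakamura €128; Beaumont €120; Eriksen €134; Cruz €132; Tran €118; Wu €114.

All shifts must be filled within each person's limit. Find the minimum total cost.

Sat-AM can only be covered by Eriksen, so that assignment is forced.
Picking the cheapest available lifeguard for each shift independently would cost €1416, but that ignores the shift limits.
An optimal schedule: Tue-PM→Wu, Wed-AM→Wu, Wed-PM→Abara, Thu-AM→Beaumont, Thu-PM→Cruz, Fri-AM→Beaumont, Fri-PM→Tran, Sat-AM→Eriksen, Sat-PM→Tran, Sun-AM→Abara, Sun-PM→Abara+Tran.
Total: 114 + 114 + 112 + 120 + 132 + 120 + 118 + 134 + 118 + 112 + 112 + 118 = €1424.

€1424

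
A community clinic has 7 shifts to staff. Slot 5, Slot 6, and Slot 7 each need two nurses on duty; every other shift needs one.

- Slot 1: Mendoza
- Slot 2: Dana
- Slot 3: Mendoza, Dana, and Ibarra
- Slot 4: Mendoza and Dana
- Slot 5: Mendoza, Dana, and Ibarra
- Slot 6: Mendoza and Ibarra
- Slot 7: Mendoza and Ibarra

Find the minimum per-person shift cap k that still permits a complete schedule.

With 3 nurses and 10 worker-slots to fill, someone must work at least ⌈10/3⌉ = 4 shifts, so k ≥ 4.
k = 4 works: Slot 1→Mendoza, Slot 2→Dana, Slot 3→Dana, Slot 4→Mendoza, Slot 5→Dana+Ibarra, Slot 6→Mendoza+Ibarra, Slot 7→Mendoza+Ibarra.
Loads: Mendoza 4, Dana 3, Ibarra 3 — all ≤ 4.

4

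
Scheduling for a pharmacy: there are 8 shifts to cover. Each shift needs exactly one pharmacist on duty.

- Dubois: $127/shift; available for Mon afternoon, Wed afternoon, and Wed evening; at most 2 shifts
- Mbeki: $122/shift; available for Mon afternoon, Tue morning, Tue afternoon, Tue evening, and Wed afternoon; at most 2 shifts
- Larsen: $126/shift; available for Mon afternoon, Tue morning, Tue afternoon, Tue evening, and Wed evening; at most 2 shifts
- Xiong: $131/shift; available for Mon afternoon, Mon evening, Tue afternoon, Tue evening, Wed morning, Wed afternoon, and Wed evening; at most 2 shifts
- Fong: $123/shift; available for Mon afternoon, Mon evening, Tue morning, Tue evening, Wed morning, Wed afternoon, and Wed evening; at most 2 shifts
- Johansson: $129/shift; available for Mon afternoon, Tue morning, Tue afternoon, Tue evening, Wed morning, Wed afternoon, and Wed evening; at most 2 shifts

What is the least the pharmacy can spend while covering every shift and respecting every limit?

Picking the cheapest available pharmacist for each shift independently would cost $979, but that ignores the shift limits.
An optimal schedule: Mon afternoon→Dubois, Mon evening→Fong, Tue morning→Mbeki, Tue afternoon→Mbeki, Tue evening→Larsen, Wed morning→Fong, Wed afternoon→Dubois, Wed evening→Larsen.
Total: 127 + 123 + 122 + 122 + 126 + 123 + 127 + 126 = $996.

$996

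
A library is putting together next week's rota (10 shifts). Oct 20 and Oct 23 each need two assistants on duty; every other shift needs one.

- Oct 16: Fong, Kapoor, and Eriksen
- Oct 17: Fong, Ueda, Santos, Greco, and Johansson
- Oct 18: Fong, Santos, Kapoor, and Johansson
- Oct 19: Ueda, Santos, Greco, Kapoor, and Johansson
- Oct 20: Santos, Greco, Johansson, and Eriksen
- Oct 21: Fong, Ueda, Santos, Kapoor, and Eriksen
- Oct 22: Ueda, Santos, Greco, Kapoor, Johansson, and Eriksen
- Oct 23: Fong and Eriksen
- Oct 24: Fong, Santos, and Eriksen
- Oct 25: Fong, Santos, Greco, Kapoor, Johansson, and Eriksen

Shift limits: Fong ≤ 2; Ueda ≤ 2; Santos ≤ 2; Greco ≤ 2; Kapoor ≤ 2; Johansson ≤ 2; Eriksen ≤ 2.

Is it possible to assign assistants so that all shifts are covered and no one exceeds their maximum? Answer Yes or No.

Oct 23 can only be covered by Fong and Eriksen, so that assignment is forced.
One valid schedule: Oct 16→Fong, Oct 17→Ueda, Oct 18→Santos, Oct 19→Ueda, Oct 20→Greco+Johansson, Oct 21→Kapoor, Oct 22→Greco, Oct 23→Fong+Eriksen, Oct 24→Santos, Oct 25→Kapoor.
Loads: Fong 2/2, Ueda 2/2, Santos 2/2, Greco 2/2, Kapoor 2/2, Johansson 1/2, Eriksen 1/2 — all within limits.

Yes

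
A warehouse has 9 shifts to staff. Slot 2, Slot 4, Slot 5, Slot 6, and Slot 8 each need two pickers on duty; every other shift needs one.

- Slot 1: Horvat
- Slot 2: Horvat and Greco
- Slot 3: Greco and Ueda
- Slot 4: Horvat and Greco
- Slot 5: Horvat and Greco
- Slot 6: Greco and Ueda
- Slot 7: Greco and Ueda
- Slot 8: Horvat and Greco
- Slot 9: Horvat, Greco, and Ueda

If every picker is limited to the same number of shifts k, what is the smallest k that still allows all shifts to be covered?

5

With 3 pickers and 14 worker-slots to fill, someone must work at least ⌈14/3⌉ = 5 shifts, so k ≥ 5.
k = 5 works: Slot 1→Horvat, Slot 2→Horvat+Greco, Slot 3→Ueda, Slot 4→Horvat+Greco, Slot 5→Horvat+Greco, Slot 6→Greco+Ueda, Slot 7→Ueda, Slot 8→Horvat+Greco, Slot 9→Ueda.
Loads: Horvat 5, Greco 5, Ueda 4 — all ≤ 5.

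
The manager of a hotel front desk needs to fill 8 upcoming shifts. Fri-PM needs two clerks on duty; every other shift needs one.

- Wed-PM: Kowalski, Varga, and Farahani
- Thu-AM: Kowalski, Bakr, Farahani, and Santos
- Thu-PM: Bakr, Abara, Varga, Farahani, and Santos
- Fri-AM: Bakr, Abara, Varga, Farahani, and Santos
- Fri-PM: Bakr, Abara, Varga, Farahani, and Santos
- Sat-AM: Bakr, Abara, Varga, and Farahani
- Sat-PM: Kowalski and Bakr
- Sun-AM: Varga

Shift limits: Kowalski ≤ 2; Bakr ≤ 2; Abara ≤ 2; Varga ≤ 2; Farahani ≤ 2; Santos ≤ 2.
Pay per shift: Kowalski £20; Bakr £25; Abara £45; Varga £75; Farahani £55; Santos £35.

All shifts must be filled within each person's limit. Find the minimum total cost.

£325

Sun-AM can only be covered by Varga, so that assignment is forced.
Picking the cheapest available clerk for each shift independently would cost £270, but that ignores the shift limits.
An optimal schedule: Wed-PM→Kowalski, Thu-AM→Bakr, Thu-PM→Santos, Fri-AM→Abara, Fri-PM→Santos+Abara, Sat-AM→Bakr, Sat-PM→Kowalski, Sun-AM→Varga.
Total: 20 + 25 + 35 + 45 + 35 + 45 + 25 + 20 + 75 = £325.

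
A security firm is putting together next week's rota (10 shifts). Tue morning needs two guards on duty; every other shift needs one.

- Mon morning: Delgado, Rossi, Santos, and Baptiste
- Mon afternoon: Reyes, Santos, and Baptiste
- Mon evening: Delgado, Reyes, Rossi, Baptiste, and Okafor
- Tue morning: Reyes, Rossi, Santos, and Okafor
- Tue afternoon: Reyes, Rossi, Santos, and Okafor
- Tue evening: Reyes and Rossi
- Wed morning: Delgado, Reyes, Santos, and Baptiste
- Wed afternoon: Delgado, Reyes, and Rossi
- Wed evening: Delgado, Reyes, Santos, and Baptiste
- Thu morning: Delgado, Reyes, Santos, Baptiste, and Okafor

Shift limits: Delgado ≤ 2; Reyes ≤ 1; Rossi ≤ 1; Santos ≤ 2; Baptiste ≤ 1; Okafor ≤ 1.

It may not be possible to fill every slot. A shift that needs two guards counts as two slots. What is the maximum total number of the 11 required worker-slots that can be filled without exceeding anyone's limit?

8

Total capacity across all guards is 2+1+1+2+1+1 = 8, and 11 slots are needed, so at most 8 can be filled.
An assignment achieving 8: Mon morning→Delgado, Mon afternoon→Santos, Tue morning→Rossi+Santos, Tue afternoon→Okafor, Tue evening→Reyes, Wed morning→Baptiste, Wed afternoon→Delgado.
Loads: Delgado 2/2, Reyes 1/1, Rossi 1/1, Santos 2/2, Baptiste 1/1, Okafor 1/1.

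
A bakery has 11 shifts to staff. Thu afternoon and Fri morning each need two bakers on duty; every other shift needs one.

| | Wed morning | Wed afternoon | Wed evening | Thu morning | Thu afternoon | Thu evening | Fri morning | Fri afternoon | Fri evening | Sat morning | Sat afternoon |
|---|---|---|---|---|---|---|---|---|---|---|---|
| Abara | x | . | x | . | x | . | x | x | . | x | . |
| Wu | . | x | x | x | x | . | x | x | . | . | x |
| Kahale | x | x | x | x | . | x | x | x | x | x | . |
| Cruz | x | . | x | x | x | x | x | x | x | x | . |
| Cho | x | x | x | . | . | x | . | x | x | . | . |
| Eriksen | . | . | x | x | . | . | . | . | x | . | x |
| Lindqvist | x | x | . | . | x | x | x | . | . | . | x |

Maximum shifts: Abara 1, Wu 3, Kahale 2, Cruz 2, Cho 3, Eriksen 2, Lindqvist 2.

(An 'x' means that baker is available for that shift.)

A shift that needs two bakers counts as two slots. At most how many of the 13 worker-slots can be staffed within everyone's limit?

Total capacity across all bakers is 1+3+2+2+3+2+2 = 15, and 13 slots are needed, so at most 13 can be filled.
An assignment achieving 13: Wed morning→Cho, Wed afternoon→Wu, Wed evening→Cho, Thu morning→Wu, Thu afternoon→Cruz+Lindqvist, Thu evening→Kahale, Fri morning→Cruz+Lindqvist, Fri afternoon→Cho, Fri evening→Kahale, Sat morning→Abara, Sat afternoon→Wu.
Loads: Abara 1/1, Wu 3/3, Kahale 2/2, Cruz 2/2, Cho 3/3, Eriksen 0/2, Lindqvist 2/2.

13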